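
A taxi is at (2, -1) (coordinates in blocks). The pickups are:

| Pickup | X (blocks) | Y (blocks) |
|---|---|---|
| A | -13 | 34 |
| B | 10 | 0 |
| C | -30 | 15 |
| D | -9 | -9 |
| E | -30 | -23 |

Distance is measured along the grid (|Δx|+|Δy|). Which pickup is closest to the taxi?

B

Distances from (2, -1):
A: |-15| + |35| = 15 + 35 = 50 blocks
B: |8| + |1| = 8 + 1 = 9 blocks
C: |-32| + |16| = 32 + 16 = 48 blocks
D: |-11| + |-8| = 11 + 8 = 19 blocks
E: |-32| + |-22| = 32 + 22 = 54 blocks
Minimum: B at 9 blocks.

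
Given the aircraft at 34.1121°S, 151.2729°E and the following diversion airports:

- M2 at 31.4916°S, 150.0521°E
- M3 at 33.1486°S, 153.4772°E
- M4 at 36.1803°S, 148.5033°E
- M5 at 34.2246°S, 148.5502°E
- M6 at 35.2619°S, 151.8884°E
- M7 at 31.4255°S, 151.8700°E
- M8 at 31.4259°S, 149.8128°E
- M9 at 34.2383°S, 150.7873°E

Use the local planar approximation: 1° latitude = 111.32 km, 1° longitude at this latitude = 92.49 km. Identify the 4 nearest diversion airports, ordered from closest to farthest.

M9, M6, M3, M5

Distances from 34.1121°S, 151.2729°E:
M2: 312.8037 km
M3: 230.3678 km
M4: 344.4196 km
M5: 252.1337 km
M6: 140.0845 km
M7: 304.1285 km
M8: 328.1077 km
M9: 47.0590 km
Sorted: M9 (47.0590 km) < M6 (140.0845 km) < M3 (230.3678 km) < M5 (252.1337 km) < M7 (304.1285 km) < M2 (312.8037 km) < …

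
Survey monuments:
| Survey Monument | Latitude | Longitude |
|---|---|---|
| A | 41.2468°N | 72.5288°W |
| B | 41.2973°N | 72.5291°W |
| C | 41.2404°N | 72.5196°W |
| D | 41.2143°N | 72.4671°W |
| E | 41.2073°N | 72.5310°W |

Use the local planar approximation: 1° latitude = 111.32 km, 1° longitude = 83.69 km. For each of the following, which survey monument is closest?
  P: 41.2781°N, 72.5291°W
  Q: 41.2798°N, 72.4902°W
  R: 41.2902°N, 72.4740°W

P at 41.2781°N, 72.5291°W:
  A: √((-0.0313·111.32)² + (0.0003·83.69)²) = √(12.140458 + 0.000630) = 3.4844 km
  B: √((0.0192·111.32)² + (0.0000·83.69)²) = √(4.568239 + 0.000000) = 2.1373 km
  C: √((-0.0377·111.32)² + (0.0095·83.69)²) = √(17.612828 + 0.632112) = 4.2714 km
  D: √((-0.0638·111.32)² + (0.0620·83.69)²) = √(50.441472 + 26.923438) = 8.7957 km
  E: √((-0.0708·111.32)² + (-0.0019·83.69)²) = √(62.117349 + 0.025284) = 7.8831 km
  → nearest: B (2.1373 km)
Q at 41.2798°N, 72.4902°W:
  A: √((-0.0330·111.32)² + (-0.0386·83.69)²) = √(13.495043 + 10.435704) = 4.8919 km
  B: √((0.0175·111.32)² + (-0.0389·83.69)²) = √(3.795094 + 10.598547) = 3.7939 km
  C: √((-0.0394·111.32)² + (-0.0294·83.69)²) = √(19.237066 + 6.053991) = 5.0290 km
  D: √((-0.0655·111.32)² + (0.0231·83.69)²) = √(53.165389 + 3.737413) = 7.5434 km
  E: √((-0.0725·111.32)² + (-0.0408·83.69)²) = √(65.136198 + 11.659165) = 8.7633 km
  → nearest: B (3.7939 km)
R at 41.2902°N, 72.4740°W:
  A: √((-0.0434·111.32)² + (-0.0548·83.69)²) = √(23.341344 + 21.033341) = 6.6614 km
  B: √((0.0071·111.32)² + (-0.0551·83.69)²) = √(0.624688 + 21.264263) = 4.6786 km
  C: √((-0.0498·111.32)² + (-0.0456·83.69)²) = √(30.733009 + 14.563871) = 6.7303 km
  D: √((-0.0759·111.32)² + (0.0069·83.69)²) = √(71.388778 + 0.333461) = 8.4689 km
  E: √((-0.0829·111.32)² + (-0.0570·83.69)²) = √(85.163883 + 22.756048) = 10.3885 km
  → nearest: B (4.6786 km)

P→B; Q→B; R→B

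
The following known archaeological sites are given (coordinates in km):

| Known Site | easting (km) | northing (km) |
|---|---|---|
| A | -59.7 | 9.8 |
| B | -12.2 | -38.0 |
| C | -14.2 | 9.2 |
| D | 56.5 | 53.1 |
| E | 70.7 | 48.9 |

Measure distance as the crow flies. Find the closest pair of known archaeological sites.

D and E

Pairwise distances:
A–B: 67.4 km
A–C: 45.5 km
A–D: 124.0 km
A–E: 136.1 km
B–C: 47.2 km
B–D: 114.1 km
B–E: 120.1 km
C–D: 83.2 km
C–E: 93.7 km
D–E: 14.8 km
Closest pair: D–E at 14.8 km.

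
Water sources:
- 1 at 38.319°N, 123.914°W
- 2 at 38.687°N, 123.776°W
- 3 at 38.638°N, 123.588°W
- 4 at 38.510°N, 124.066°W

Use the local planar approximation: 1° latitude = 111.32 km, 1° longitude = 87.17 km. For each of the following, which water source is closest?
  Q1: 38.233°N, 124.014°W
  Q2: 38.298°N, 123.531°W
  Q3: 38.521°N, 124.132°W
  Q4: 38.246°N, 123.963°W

Q1 at 38.233°N, 124.014°W:
  1: 12.948 km
  2: 54.632 km
  3: 58.409 km
  4: 31.167 km
  → nearest: 1 (12.948 km)
Q2 at 38.298°N, 123.531°W:
  1: 33.468 km
  2: 48.284 km
  3: 38.174 km
  4: 52.267 km
  → nearest: 1 (33.468 km)
Q3 at 38.521°N, 124.132°W:
  1: 29.441 km
  2: 36.118 km
  3: 49.177 km
  4: 5.882 km
  → nearest: 4 (5.882 km)
Q4 at 38.246°N, 123.963°W:
  1: 9.181 km
  2: 51.728 km
  3: 54.523 km
  4: 30.729 km
  → nearest: 1 (9.181 km)

Q1→1; Q2→1; Q3→4; Q4→1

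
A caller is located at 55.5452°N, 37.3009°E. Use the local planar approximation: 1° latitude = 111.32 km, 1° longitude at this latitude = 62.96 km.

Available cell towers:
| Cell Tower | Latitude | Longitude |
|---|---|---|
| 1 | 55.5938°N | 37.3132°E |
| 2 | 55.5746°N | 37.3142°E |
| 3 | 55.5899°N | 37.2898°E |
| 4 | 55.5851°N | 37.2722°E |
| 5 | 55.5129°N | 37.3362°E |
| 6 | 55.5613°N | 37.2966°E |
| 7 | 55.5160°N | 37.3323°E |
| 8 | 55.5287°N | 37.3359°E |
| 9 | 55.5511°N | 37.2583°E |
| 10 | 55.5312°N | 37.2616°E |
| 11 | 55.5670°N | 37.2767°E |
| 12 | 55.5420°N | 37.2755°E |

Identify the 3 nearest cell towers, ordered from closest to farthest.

Distances from 55.5452°N, 37.3009°E:
1: 5.4653 km
2: 3.3782 km
3: 5.0248 km
4: 4.7952 km
5: 4.2271 km
6: 1.8126 km
7: 3.8045 km
8: 2.8687 km
9: 2.7613 km
10: 2.9242 km
11: 2.8654 km
12: 1.6384 km
Sorted: 12 (1.6384 km) < 6 (1.8126 km) < 9 (2.7613 km) < 11 (2.8654 km) < 8 (2.8687 km) < …

12, 6, 9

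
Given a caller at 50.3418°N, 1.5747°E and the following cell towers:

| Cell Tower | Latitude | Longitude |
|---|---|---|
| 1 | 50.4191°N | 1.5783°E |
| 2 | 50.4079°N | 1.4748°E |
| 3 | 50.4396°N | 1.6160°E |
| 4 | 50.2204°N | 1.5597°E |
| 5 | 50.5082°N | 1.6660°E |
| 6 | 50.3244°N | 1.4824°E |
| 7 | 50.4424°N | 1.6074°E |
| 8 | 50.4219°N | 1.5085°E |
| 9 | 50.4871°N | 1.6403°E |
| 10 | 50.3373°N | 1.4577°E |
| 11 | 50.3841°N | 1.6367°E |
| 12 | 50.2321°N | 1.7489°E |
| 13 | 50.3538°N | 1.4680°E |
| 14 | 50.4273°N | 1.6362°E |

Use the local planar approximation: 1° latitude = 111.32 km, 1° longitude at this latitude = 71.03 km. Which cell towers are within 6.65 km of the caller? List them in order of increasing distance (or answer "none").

Distances from 50.3418°N, 1.5747°E:
1: √((0.0773·111.32)² + (0.0036·71.03)²) = √(74.046645 + 0.065387) = 8.6088 km
2: √((0.0661·111.32)² + (-0.0999·71.03)²) = √(54.143872 + 50.351754) = 10.2223 km
3: √((0.0978·111.32)² + (0.0413·71.03)²) = √(118.528859 + 8.605651) = 11.2754 km
4: √((-0.1214·111.32)² + (-0.0150·71.03)²) = √(182.634899 + 1.135184) = 13.5562 km
5: √((0.1664·111.32)² + (0.0913·71.03)²) = √(343.125535 + 42.055731) = 19.6260 km
6: √((-0.0174·111.32)² + (-0.0923·71.03)²) = √(3.751845 + 42.982041) = 6.8362 km
7: √((0.1006·111.32)² + (0.0327·71.03)²) = √(125.412942 + 5.394847) = 11.4371 km
8: √((0.0801·111.32)² + (-0.0662·71.03)²) = √(79.508110 + 22.110553) = 10.0806 km
9: √((0.1453·111.32)² + (0.0656·71.03)²) = √(261.624026 + 21.711574) = 16.8326 km
10: √((-0.0045·111.32)² + (-0.1170·71.03)²) = √(0.250941 + 69.064576) = 8.3256 km
11: √((0.0423·111.32)² + (0.0620·71.03)²) = √(22.173136 + 19.393983) = 6.4473 km
12: √((-0.1097·111.32)² + (0.1742·71.03)²) = √(149.128157 + 153.101671) = 17.3848 km
13: √((0.0120·111.32)² + (-0.1067·71.03)²) = √(1.784469 + 57.439740) = 7.6957 km
14: √((0.0855·111.32)² + (0.0615·71.03)²) = √(90.589659 + 19.082438) = 10.4724 km
Threshold 6.65 km: 11 (6.4473 km) is within range.

11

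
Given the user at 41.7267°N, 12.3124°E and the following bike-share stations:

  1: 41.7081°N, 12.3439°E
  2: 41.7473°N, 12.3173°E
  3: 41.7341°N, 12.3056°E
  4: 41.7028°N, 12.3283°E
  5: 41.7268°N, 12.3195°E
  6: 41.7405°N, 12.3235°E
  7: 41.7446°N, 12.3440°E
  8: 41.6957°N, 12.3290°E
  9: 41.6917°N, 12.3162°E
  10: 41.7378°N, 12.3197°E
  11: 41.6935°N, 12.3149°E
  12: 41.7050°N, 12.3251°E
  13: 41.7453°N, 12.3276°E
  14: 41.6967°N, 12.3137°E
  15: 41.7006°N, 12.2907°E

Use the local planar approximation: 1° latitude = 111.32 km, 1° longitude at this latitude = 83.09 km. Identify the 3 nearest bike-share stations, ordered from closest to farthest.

5, 3, 10

Distances from 41.7267°N, 12.3124°E:
1: √((-0.0186·111.32)² + (0.0315·83.09)²) = √(4.287186 + 6.850443) = 3.3373 km
2: √((0.0206·111.32)² + (0.0049·83.09)²) = √(5.258730 + 0.165764) = 2.3291 km
3: √((0.0074·111.32)² + (-0.0068·83.09)²) = √(0.678594 + 0.319239) = 0.9989 km
4: √((-0.0239·111.32)² + (0.0159·83.09)²) = √(7.078516 + 1.745387) = 2.9705 km
5: √((0.0001·111.32)² + (0.0071·83.09)²) = √(0.000124 + 0.348028) = 0.5900 km
6: √((0.0138·111.32)² + (0.0111·83.09)²) = √(2.359960 + 0.850635) = 1.7918 km
7: √((0.0179·111.32)² + (0.0316·83.09)²) = √(3.970566 + 6.894006) = 3.2961 km
8: √((-0.0310·111.32)² + (0.0166·83.09)²) = √(11.908849 + 1.902452) = 3.7164 km
9: √((-0.0350·111.32)² + (0.0038·83.09)²) = √(15.180374 + 0.099693) = 3.9090 km
10: √((0.0111·111.32)² + (0.0073·83.09)²) = √(1.526836 + 0.367911) = 1.3765 km
11: √((-0.0332·111.32)² + (0.0025·83.09)²) = √(13.659115 + 0.043150) = 3.7017 km
12: √((-0.0217·111.32)² + (0.0127·83.09)²) = √(5.835336 + 1.113538) = 2.6361 km
13: √((0.0186·111.32)² + (0.0152·83.09)²) = √(4.287186 + 1.595088) = 2.4253 km
14: √((-0.0300·111.32)² + (0.0013·83.09)²) = √(11.152928 + 0.011668) = 3.3413 km
15: √((-0.0261·111.32)² + (-0.0217·83.09)²) = √(8.441651 + 3.251000) = 3.4195 km
Sorted: 5 (0.5900 km) < 3 (0.9989 km) < 10 (1.3765 km) < 6 (1.7918 km) < 2 (2.3291 km) < …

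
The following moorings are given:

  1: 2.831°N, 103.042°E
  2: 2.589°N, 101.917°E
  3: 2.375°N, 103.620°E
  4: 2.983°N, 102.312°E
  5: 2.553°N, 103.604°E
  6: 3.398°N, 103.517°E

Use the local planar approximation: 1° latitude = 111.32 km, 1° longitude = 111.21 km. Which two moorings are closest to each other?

3 and 5

Pairwise distances:
1–2: √((-0.242·111.32)² + (-1.125·111.21)²) = √(725.73343 + 15652.82488) = 127.979 km
1–3: √((-0.456·111.32)² + (0.578·111.21)²) = √(2576.77252 + 4131.83869) = 81.906 km
1–4: √((0.152·111.32)² + (-0.730·111.21)²) = √(286.30806 + 6590.72820) = 82.928 km
1–5: √((-0.278·111.32)² + (0.562·111.21)²) = √(957.71433 + 3906.25250) = 69.742 km
1–6: √((0.567·111.32)² + (0.475·111.21)²) = √(3983.93747 + 2790.45421) = 82.307 km
2–3: √((-0.214·111.32)² + (1.703·111.21)²) = √(567.51055 + 35868.81073) = 190.883 km
2–4: √((0.394·111.32)² + (0.395·111.21)²) = √(1923.70662 + 1929.66479) = 62.076 km
2–5: √((-0.036·111.32)² + (1.687·111.21)²) = √(16.06022 + 35197.98863) = 187.654 km
2–6: √((0.809·111.32)² + (1.600·111.21)²) = √(8110.42175 + 31661.22010) = 199.428 km
3–4: √((0.608·111.32)² + (-1.308·111.21)²) = √(4580.92893 + 21159.39127) = 160.438 km
3–5: √((0.178·111.32)² + (-0.016·111.21)²) = √(392.63264 + 3.16612) = 19.895 km
3–6: √((1.023·111.32)² + (-0.103·111.21)²) = √(12968.73639 + 131.20855) = 114.455 km
4–5: √((-0.430·111.32)² + (1.292·111.21)²) = √(2291.30713 + 20644.89645) = 151.447 km
4–6: √((0.415·111.32)² + (1.205·111.21)²) = √(2134.23672 + 17958.15746) = 141.748 km
5–6: √((0.845·111.32)² + (-0.087·111.21)²) = √(8848.29948 + 93.61085) = 94.562 km
Closest pair: 3–5 at 19.895 km.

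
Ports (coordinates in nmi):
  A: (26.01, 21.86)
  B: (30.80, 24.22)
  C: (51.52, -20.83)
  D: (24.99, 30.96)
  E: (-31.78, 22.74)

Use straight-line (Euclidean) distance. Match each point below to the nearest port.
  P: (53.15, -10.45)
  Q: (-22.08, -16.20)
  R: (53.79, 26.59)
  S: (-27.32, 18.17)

P→C; Q→E; R→B; S→E

P at (53.15, -10.45):
  A: √((-27.14)² + (32.31)²) = √(736.5796 + 1043.9361) = 42.20 nmi
  B: √((-22.35)² + (34.67)²) = √(499.5225 + 1202.0089) = 41.25 nmi
  C: √((-1.63)² + (-10.38)²) = √(2.6569 + 107.7444) = 10.51 nmi
  D: √((-28.16)² + (41.41)²) = √(792.9856 + 1714.7881) = 50.08 nmi
  E: √((-84.93)² + (33.19)²) = √(7213.1049 + 1101.5761) = 91.18 nmi
  → nearest: C (10.51 nmi)
Q at (-22.08, -16.20):
  A: √((48.09)² + (38.06)²) = √(2312.6481 + 1448.5636) = 61.33 nmi
  B: √((52.88)² + (40.42)²) = √(2796.2944 + 1633.7764) = 66.56 nmi
  C: √((73.60)² + (-4.63)²) = √(5416.9600 + 21.4369) = 73.75 nmi
  D: √((47.07)² + (47.16)²) = √(2215.5849 + 2224.0656) = 66.63 nmi
  E: √((-9.70)² + (38.94)²) = √(94.0900 + 1516.3236) = 40.13 nmi
  → nearest: E (40.13 nmi)
R at (53.79, 26.59):
  A: √((-27.78)² + (-4.73)²) = √(771.7284 + 22.3729) = 28.18 nmi
  B: √((-22.99)² + (-2.37)²) = √(528.5401 + 5.6169) = 23.11 nmi
  C: √((-2.27)² + (-47.42)²) = √(5.1529 + 2248.6564) = 47.47 nmi
  D: √((-28.80)² + (4.37)²) = √(829.4400 + 19.0969) = 29.13 nmi
  E: √((-85.57)² + (-3.85)²) = √(7322.2249 + 14.8225) = 85.66 nmi
  → nearest: B (23.11 nmi)
S at (-27.32, 18.17):
  A: √((53.33)² + (3.69)²) = √(2844.0889 + 13.6161) = 53.46 nmi
  B: √((58.12)² + (6.05)²) = √(3377.9344 + 36.6025) = 58.43 nmi
  C: √((78.84)² + (-39.00)²) = √(6215.7456 + 1521.0000) = 87.96 nmi
  D: √((52.31)² + (12.79)²) = √(2736.3361 + 163.5841) = 53.85 nmi
  E: √((-4.46)² + (4.57)²) = √(19.8916 + 20.8849) = 6.39 nmi
  → nearest: E (6.39 nmi)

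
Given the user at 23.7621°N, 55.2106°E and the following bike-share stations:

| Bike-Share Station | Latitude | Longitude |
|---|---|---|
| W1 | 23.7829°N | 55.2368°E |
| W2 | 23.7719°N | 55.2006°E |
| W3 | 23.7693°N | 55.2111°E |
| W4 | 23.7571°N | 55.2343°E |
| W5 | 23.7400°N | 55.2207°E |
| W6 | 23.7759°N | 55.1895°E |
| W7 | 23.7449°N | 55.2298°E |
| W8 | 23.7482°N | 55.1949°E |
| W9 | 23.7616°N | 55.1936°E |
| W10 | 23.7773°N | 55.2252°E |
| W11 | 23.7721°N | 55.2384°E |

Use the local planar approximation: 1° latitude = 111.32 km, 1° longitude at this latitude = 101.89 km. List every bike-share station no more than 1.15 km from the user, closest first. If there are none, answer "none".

Distances from 23.7621°N, 55.2106°E:
W1: √((0.0208·111.32)² + (0.0262·101.89)²) = √(5.361336 + 7.126326) = 3.5338 km
W2: √((0.0098·111.32)² + (-0.0100·101.89)²) = √(1.190141 + 1.038157) = 1.4927 km
W3: √((0.0072·111.32)² + (0.0005·101.89)²) = √(0.642409 + 0.002595) = 0.8031 km
W4: √((-0.0050·111.32)² + (0.0237·101.89)²) = √(0.309804 + 5.831225) = 2.4781 km
W5: √((-0.0221·111.32)² + (0.0101·101.89)²) = √(6.052446 + 1.059024) = 2.6667 km
W6: √((0.0138·111.32)² + (-0.0211·101.89)²) = √(2.359960 + 4.621980) = 2.6423 km
W7: √((-0.0172·111.32)² + (0.0192·101.89)²) = √(3.666091 + 3.827063) = 2.7374 km
W8: √((-0.0139·111.32)² + (-0.0157·101.89)²) = √(2.394286 + 2.558954) = 2.2256 km
W9: √((-0.0005·111.32)² + (-0.0170·101.89)²) = √(0.003098 + 3.000274) = 1.7330 km
W10: √((0.0152·111.32)² + (0.0146·101.89)²) = √(2.863081 + 2.212936) = 2.2530 km
W11: √((0.0100·111.32)² + (0.0278·101.89)²) = √(1.239214 + 8.023294) = 3.0434 km
Threshold 1.15 km: W3 (0.8031 km) is within range.

W3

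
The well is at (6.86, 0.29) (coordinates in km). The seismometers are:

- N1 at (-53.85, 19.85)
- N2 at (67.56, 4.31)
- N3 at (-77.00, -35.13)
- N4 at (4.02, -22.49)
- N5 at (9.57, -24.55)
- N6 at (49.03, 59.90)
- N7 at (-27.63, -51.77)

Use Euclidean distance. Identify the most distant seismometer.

N3

Distances from (6.86, 0.29):
N1: √((-60.71)² + (19.56)²) = √(3685.7041 + 382.5936) = 63.78 km
N2: √((60.70)² + (4.02)²) = √(3684.4900 + 16.1604) = 60.83 km
N3: √((-83.86)² + (-35.42)²) = √(7032.4996 + 1254.5764) = 91.03 km
N4: √((-2.84)² + (-22.78)²) = √(8.0656 + 518.9284) = 22.96 km
N5: √((2.71)² + (-24.84)²) = √(7.3441 + 617.0256) = 24.99 km
N6: √((42.17)² + (59.61)²) = √(1778.3089 + 3553.3521) = 73.02 km
N7: √((-34.49)² + (-52.06)²) = √(1189.5601 + 2710.2436) = 62.45 km
Maximum: N3 at 91.03 km.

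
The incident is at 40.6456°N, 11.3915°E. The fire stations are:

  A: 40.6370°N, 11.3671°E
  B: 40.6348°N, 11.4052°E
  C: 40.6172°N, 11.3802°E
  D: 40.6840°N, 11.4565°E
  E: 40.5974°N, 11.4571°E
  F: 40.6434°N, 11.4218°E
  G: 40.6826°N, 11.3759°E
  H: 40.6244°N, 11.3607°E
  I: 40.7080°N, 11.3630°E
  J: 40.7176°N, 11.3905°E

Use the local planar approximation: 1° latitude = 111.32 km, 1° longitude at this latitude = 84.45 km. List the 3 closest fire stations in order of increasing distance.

Distances from 40.6456°N, 11.3915°E:
A: 2.2721 km
B: 1.6685 km
C: 3.3024 km
D: 6.9574 km
E: 7.7124 km
F: 2.5705 km
G: 4.3244 km
H: 3.5121 km
I: 7.3515 km
J: 8.0155 km
Sorted: B (1.6685 km) < A (2.2721 km) < F (2.5705 km) < C (3.3024 km) < H (3.5121 km) < …

B, A, F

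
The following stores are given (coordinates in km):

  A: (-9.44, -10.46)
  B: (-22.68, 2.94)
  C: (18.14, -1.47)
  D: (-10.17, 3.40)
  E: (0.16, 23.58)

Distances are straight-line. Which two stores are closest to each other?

Pairwise distances:
A–B: 18.84 km
A–C: 29.01 km
A–D: 13.88 km
A–E: 35.37 km
B–C: 41.06 km
B–D: 12.52 km
B–E: 30.78 km
C–D: 28.73 km
C–E: 30.83 km
D–E: 22.67 km
Closest pair: B–D at 12.52 km.

B and D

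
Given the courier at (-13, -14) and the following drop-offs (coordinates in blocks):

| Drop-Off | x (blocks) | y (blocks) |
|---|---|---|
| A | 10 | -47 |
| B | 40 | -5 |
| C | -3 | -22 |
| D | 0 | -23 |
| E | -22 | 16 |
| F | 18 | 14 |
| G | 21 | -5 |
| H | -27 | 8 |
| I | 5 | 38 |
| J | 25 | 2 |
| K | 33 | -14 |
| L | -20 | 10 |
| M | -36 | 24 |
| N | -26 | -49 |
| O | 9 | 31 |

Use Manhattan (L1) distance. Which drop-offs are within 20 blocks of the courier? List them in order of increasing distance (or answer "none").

C

Distances from (-13, -14):
A: |23| + |-33| = 23 + 33 = 56 blocks
B: |53| + |9| = 53 + 9 = 62 blocks
C: |10| + |-8| = 10 + 8 = 18 blocks
D: |13| + |-9| = 13 + 9 = 22 blocks
E: |-9| + |30| = 9 + 30 = 39 blocks
F: |31| + |28| = 31 + 28 = 59 blocks
G: |34| + |9| = 34 + 9 = 43 blocks
H: |-14| + |22| = 14 + 22 = 36 blocks
I: |18| + |52| = 18 + 52 = 70 blocks
J: |38| + |16| = 38 + 16 = 54 blocks
K: |46| + |0| = 46 + 0 = 46 blocks
L: |-7| + |24| = 7 + 24 = 31 blocks
M: |-23| + |38| = 23 + 38 = 61 blocks
N: |-13| + |-35| = 13 + 35 = 48 blocks
O: |22| + |45| = 22 + 45 = 67 blocks
Threshold 20 blocks: C (18 blocks) is within range.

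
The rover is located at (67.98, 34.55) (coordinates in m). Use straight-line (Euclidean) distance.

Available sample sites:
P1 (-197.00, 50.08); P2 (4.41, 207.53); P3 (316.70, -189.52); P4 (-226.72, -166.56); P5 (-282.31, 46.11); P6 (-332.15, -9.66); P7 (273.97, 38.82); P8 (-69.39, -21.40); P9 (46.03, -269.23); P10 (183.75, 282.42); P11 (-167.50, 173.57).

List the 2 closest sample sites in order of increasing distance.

Distances from (67.98, 34.55):
P1: 265.43 m
P2: 184.29 m
P3: 334.77 m
P4: 356.78 m
P5: 350.48 m
P6: 402.56 m
P7: 206.03 m
P8: 148.33 m
P9: 304.57 m
P10: 273.57 m
P11: 273.45 m
Sorted: P8 (148.33 m) < P2 (184.29 m) < P7 (206.03 m) < P1 (265.43 m) < …

P8, P2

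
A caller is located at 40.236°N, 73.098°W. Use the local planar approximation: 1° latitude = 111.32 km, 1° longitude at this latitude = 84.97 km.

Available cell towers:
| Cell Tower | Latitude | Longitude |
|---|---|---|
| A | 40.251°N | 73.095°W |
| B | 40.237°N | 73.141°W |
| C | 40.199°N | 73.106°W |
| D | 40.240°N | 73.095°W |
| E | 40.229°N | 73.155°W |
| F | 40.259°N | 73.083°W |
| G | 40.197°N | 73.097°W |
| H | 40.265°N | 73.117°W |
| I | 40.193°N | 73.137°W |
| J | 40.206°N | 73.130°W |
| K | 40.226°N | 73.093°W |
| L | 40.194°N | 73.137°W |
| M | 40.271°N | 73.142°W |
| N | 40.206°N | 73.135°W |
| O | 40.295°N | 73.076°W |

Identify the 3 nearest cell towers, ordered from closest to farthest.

D, K, A

Distances from 40.236°N, 73.098°W:
A: √((0.015·111.32)² + (0.003·84.97)²) = √(2.78823 + 0.06498) = 1.689 km
B: √((0.001·111.32)² + (-0.043·84.97)²) = √(0.01239 + 13.34960) = 3.655 km
C: √((-0.037·111.32)² + (-0.008·84.97)²) = √(16.96484 + 0.46207) = 4.175 km
D: √((0.004·111.32)² + (0.003·84.97)²) = √(0.19827 + 0.06498) = 0.513 km
E: √((-0.007·111.32)² + (-0.057·84.97)²) = √(0.60721 + 23.45746) = 4.906 km
F: √((0.023·111.32)² + (0.015·84.97)²) = √(6.55544 + 1.62448) = 2.860 km
G: √((-0.039·111.32)² + (0.001·84.97)²) = √(18.84845 + 0.00722) = 4.342 km
H: √((0.029·111.32)² + (-0.019·84.97)²) = √(10.42179 + 2.60638) = 3.609 km
I: √((-0.043·111.32)² + (-0.039·84.97)²) = √(22.91307 + 10.98147) = 5.822 km
J: √((-0.030·111.32)² + (-0.032·84.97)²) = √(11.15293 + 7.39318) = 4.307 km
K: √((-0.010·111.32)² + (0.005·84.97)²) = √(1.23921 + 0.18050) = 1.192 km
L: √((-0.042·111.32)² + (-0.039·84.97)²) = √(21.85974 + 10.98147) = 5.731 km
M: √((0.035·111.32)² + (-0.044·84.97)²) = √(15.18037 + 13.97773) = 5.400 km
N: √((-0.030·111.32)² + (-0.037·84.97)²) = √(11.15293 + 9.88404) = 4.587 km
O: √((0.059·111.32)² + (0.022·84.97)²) = √(43.13705 + 3.49443) = 6.829 km
Sorted: D (0.513 km) < K (1.192 km) < A (1.689 km) < F (2.860 km) < H (3.609 km) < …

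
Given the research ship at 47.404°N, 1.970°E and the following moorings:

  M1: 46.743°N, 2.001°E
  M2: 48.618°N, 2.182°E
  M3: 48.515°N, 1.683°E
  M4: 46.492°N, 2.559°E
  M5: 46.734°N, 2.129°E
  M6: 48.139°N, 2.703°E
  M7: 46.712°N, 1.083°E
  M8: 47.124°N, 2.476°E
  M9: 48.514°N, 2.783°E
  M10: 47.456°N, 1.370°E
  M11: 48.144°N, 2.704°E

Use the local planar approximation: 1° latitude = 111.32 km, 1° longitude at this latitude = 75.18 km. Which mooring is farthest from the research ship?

M9

Distances from 47.404°N, 1.970°E:
M1: √((-0.661·111.32)² + (0.031·75.18)²) = √(5414.38725 + 5.43160) = 73.619 km
M2: √((1.214·111.32)² + (0.212·75.18)²) = √(18263.48990 + 254.02494) = 136.079 km
M3: √((1.111·111.32)² + (-0.287·75.18)²) = √(15295.88160 + 465.55226) = 125.545 km
M4: √((-0.912·111.32)² + (0.589·75.18)²) = √(10307.09009 + 1960.80873) = 110.761 km
M5: √((-0.670·111.32)² + (0.159·75.18)²) = √(5562.83272 + 142.88903) = 75.536 km
M6: √((0.735·111.32)² + (0.733·75.18)²) = √(6694.54513 + 3036.77484) = 98.647 km
M7: √((-0.692·111.32)² + (-0.887·75.18)²) = √(5934.15088 + 4446.84388) = 101.887 km
M8: √((-0.280·111.32)² + (0.506·75.18)²) = √(971.54396 + 1447.12377) = 49.180 km
M9: √((1.110·111.32)² + (0.813·75.18)²) = √(15268.35865 + 3735.81820) = 137.856 km
M10: √((0.052·111.32)² + (-0.600·75.18)²) = √(33.50835 + 2034.73166) = 45.478 km
M11: √((0.740·111.32)² + (0.734·75.18)²) = √(6785.93718 + 3045.06637) = 99.151 km
Maximum: M9 at 137.856 km.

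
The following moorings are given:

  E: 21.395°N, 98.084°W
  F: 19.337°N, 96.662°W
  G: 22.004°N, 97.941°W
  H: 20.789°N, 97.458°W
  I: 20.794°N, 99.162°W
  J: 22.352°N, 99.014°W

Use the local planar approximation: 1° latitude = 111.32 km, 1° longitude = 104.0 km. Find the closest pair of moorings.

Pairwise distances:
E–F: 272.683 km
E–G: 69.406 km
E–H: 93.752 km
E–I: 130.557 km
E–J: 143.889 km
F–G: 325.326 km
F–H: 181.603 km
F–I: 306.442 km
F–J: 415.308 km
G–H: 144.280 km
G–I: 185.117 km
G–J: 118.125 km
H–I: 177.217 km
H–J: 237.614 km
I–J: 174.118 km
Closest pair: E–G at 69.406 km.

E and G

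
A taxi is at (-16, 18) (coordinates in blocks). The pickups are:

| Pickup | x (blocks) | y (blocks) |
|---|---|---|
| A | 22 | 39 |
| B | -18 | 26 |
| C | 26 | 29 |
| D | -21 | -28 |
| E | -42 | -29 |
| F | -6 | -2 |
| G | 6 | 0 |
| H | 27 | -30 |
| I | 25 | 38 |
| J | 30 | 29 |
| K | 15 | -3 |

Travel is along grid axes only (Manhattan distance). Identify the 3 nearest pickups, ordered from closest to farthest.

Distances from (-16, 18):
A: |38| + |21| = 38 + 21 = 59 blocks
B: |-2| + |8| = 2 + 8 = 10 blocks
C: |42| + |11| = 42 + 11 = 53 blocks
D: |-5| + |-46| = 5 + 46 = 51 blocks
E: |-26| + |-47| = 26 + 47 = 73 blocks
F: |10| + |-20| = 10 + 20 = 30 blocks
G: |22| + |-18| = 22 + 18 = 40 blocks
H: |43| + |-48| = 43 + 48 = 91 blocks
I: |41| + |20| = 41 + 20 = 61 blocks
J: |46| + |11| = 46 + 11 = 57 blocks
K: |31| + |-21| = 31 + 21 = 52 blocks
Sorted: B (10 blocks) < F (30 blocks) < G (40 blocks) < D (51 blocks) < K (52 blocks) < …

B, F, G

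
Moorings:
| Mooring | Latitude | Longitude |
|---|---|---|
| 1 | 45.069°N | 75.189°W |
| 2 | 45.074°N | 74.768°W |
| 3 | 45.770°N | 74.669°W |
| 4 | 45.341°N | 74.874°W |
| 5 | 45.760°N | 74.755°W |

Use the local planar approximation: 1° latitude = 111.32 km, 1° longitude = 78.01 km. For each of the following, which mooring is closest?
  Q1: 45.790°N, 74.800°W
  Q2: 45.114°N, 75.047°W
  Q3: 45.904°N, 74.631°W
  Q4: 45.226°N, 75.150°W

Q1 at 45.790°N, 74.800°W:
  1: √((-0.721·111.32)² + (-0.389·78.01)²) = √(6441.94370 + 920.87304) = 85.807 km
  2: √((-0.716·111.32)² + (0.032·78.01)²) = √(6352.90615 + 6.23161) = 79.744 km
  3: √((-0.020·111.32)² + (0.131·78.01)²) = √(4.95686 + 104.43430) = 10.459 km
  4: √((-0.449·111.32)² + (-0.074·78.01)²) = √(2498.26830 + 33.32453) = 50.315 km
  5: √((-0.030·111.32)² + (0.045·78.01)²) = √(11.15293 + 12.32326) = 4.845 km
  → nearest: 5 (4.845 km)
Q2 at 45.114°N, 75.047°W:
  1: √((-0.045·111.32)² + (-0.142·78.01)²) = √(25.09409 + 122.70923) = 12.157 km
  2: √((-0.040·111.32)² + (0.279·78.01)²) = √(19.82743 + 473.70608) = 22.216 km
  3: √((0.656·111.32)² + (0.378·78.01)²) = √(5332.78499 + 869.52917) = 78.755 km
  4: √((0.227·111.32)² + (0.173·78.01)²) = √(638.55471 + 182.13473) = 28.648 km
  5: √((0.646·111.32)² + (0.292·78.01)²) = √(5171.43930 + 518.87920) = 75.434 km
  → nearest: 1 (12.157 km)
Q3 at 45.904°N, 74.631°W:
  1: √((-0.835·111.32)² + (-0.558·78.01)²) = √(8640.11148 + 1894.82433) = 102.640 km
  2: √((-0.830·111.32)² + (-0.137·78.01)²) = √(8536.94690 + 114.21988) = 93.012 km
  3: √((-0.134·111.32)² + (-0.038·78.01)²) = √(222.51331 + 8.78755) = 15.209 km
  4: √((-0.563·111.32)² + (-0.243·78.01)²) = √(3927.92498 + 359.34624) = 65.477 km
  5: √((-0.144·111.32)² + (-0.124·78.01)²) = √(256.96346 + 93.57157) = 18.723 km
  → nearest: 3 (15.209 km)
Q4 at 45.226°N, 75.150°W:
  1: √((-0.157·111.32)² + (-0.039·78.01)²) = √(305.45392 + 9.25614) = 17.740 km
  2: √((-0.152·111.32)² + (0.382·78.01)²) = √(286.30806 + 888.02927) = 34.269 km
  3: √((0.544·111.32)² + (0.481·78.01)²) = √(3667.28105 + 1407.96127) = 71.241 km
  4: √((0.115·111.32)² + (0.276·78.01)²) = √(163.88608 + 463.57363) = 25.049 km
  5: √((0.534·111.32)² + (0.395·78.01)²) = √(3533.69376 + 949.49951) = 66.957 km
  → nearest: 1 (17.740 km)

Q1→5; Q2→1; Q3→3; Q4→1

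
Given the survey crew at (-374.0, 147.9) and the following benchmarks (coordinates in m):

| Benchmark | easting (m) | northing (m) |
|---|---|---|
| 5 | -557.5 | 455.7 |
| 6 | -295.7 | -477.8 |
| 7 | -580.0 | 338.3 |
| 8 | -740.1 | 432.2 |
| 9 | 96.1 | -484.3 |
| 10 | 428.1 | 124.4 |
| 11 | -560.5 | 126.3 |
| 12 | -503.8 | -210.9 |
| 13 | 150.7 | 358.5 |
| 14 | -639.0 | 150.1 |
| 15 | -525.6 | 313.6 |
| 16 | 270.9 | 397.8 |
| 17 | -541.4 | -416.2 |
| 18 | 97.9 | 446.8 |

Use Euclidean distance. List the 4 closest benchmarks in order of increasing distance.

11, 15, 14, 7

Distances from (-374.0, 147.9):
5: √((-183.5)² + (307.8)²) = √(33672.250 + 94740.840) = 358.3 m
6: √((78.3)² + (-625.7)²) = √(6130.890 + 391500.490) = 630.6 m
7: √((-206.0)² + (190.4)²) = √(42436.000 + 36252.160) = 280.5 m
8: √((-366.1)² + (284.3)²) = √(134029.210 + 80826.490) = 463.5 m
9: √((470.1)² + (-632.2)²) = √(220994.010 + 399676.840) = 787.8 m
10: √((802.1)² + (-23.5)²) = √(643364.410 + 552.250) = 802.4 m
11: √((-186.5)² + (-21.6)²) = √(34782.250 + 466.560) = 187.7 m
12: √((-129.8)² + (-358.8)²) = √(16848.040 + 128737.440) = 381.6 m
13: √((524.7)² + (210.6)²) = √(275310.090 + 44352.360) = 565.4 m
14: √((-265.0)² + (2.2)²) = √(70225.000 + 4.840) = 265.0 m
15: √((-151.6)² + (165.7)²) = √(22982.560 + 27456.490) = 224.6 m
16: √((644.9)² + (249.9)²) = √(415896.010 + 62450.010) = 691.6 m
17: √((-167.4)² + (-564.1)²) = √(28022.760 + 318208.810) = 588.4 m
18: √((471.9)² + (298.9)²) = √(222689.610 + 89341.210) = 558.6 m
Sorted: 11 (187.7 m) < 15 (224.6 m) < 14 (265.0 m) < 7 (280.5 m) < 5 (358.3 m) < 12 (381.6 m) < …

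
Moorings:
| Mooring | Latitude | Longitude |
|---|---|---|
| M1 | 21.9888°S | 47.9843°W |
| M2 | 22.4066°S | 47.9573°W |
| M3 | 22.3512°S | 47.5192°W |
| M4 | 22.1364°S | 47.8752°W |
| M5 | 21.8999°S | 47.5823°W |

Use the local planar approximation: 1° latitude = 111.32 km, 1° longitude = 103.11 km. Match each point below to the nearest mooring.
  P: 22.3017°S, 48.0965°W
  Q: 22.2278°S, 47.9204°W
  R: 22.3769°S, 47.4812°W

P at 22.3017°S, 48.0965°W:
  M1: 36.7030 km
  M2: 18.5032 km
  M3: 59.7799 km
  M4: 29.3134 km
  M5: 69.3661 km
  → nearest: M2 (18.5032 km)
Q at 22.2278°S, 47.9204°W:
  M1: 27.4092 km
  M2: 20.2644 km
  M3: 43.5889 km
  M4: 11.1913 km
  M5: 50.4748 km
  → nearest: M4 (11.1913 km)
R at 22.3769°S, 47.4812°W:
  M1: 67.5093 km
  M2: 49.2019 km
  M3: 4.8515 km
  M4: 48.6537 km
  M5: 54.1132 km
  → nearest: M3 (4.8515 km)

P→M2; Q→M4; R→M3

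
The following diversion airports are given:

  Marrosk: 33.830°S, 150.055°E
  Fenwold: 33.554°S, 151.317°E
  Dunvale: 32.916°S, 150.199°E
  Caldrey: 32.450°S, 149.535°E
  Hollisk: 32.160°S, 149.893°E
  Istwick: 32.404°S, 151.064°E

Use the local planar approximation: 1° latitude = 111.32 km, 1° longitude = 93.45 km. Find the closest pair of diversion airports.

Caldrey and Hollisk

Pairwise distances:
Marrosk–Fenwold: √((0.276·111.32)² + (1.262·93.45)²) = √(943.98384 + 13908.40477) = 121.870 km
Marrosk–Dunvale: √((0.914·111.32)² + (0.144·93.45)²) = √(10352.34619 + 181.08547) = 102.633 km
Marrosk–Caldrey: √((1.380·111.32)² + (-0.520·93.45)²) = √(23599.59599 + 2361.37684) = 161.124 km
Marrosk–Hollisk: √((1.670·111.32)² + (-0.162·93.45)²) = √(34560.44594 + 229.18629) = 186.520 km
Marrosk–Istwick: √((1.426·111.32)² + (1.009·93.45)²) = √(25199.12416 + 8890.80211) = 184.635 km
Fenwold–Dunvale: √((0.638·111.32)² + (-1.118·93.45)²) = √(5044.14721 + 10915.46442) = 126.331 km
Fenwold–Caldrey: √((1.104·111.32)² + (-1.782·93.45)²) = √(15103.74143 + 27731.54148) = 206.967 km
Fenwold–Hollisk: √((1.394·111.32)² + (-1.424·93.45)²) = √(24080.85723 + 17708.37010) = 204.424 km
Fenwold–Istwick: √((1.150·111.32)² + (-0.253·93.45)²) = √(16388.60832 + 558.98436) = 130.183 km
Dunvale–Caldrey: √((0.466·111.32)² + (-0.664·93.45)²) = √(2691.02808 + 3850.30178) = 80.878 km
Dunvale–Hollisk: √((0.756·111.32)² + (-0.306·93.45)²) = √(7082.55550 + 817.71406) = 88.883 km
Dunvale–Istwick: √((0.512·111.32)² + (0.865·93.45)²) = √(3248.52578 + 6534.17597) = 98.908 km
Caldrey–Hollisk: √((0.290·111.32)² + (0.358·93.45)²) = √(1042.17918 + 1119.24372) = 46.491 km
Caldrey–Istwick: √((0.046·111.32)² + (1.529·93.45)²) = √(26.22177 + 20416.13751) = 142.977 km
Hollisk–Istwick: √((-0.244·111.32)² + (1.171·93.45)²) = √(737.77859 + 11974.91396) = 112.751 km
Closest pair: Caldrey–Hollisk at 46.491 km.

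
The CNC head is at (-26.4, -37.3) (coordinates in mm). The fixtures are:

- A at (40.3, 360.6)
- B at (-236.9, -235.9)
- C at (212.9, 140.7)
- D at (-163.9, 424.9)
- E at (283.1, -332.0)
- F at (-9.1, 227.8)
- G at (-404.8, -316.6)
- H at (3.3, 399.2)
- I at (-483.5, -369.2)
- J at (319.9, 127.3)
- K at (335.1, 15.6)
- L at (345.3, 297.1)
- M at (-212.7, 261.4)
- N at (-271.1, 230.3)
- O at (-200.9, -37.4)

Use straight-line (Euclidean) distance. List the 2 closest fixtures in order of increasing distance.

O, F

Distances from (-26.4, -37.3):
A: √((66.7)² + (397.9)²) = √(4448.890 + 158324.410) = 403.5 mm
B: √((-210.5)² + (-198.6)²) = √(44310.250 + 39441.960) = 289.4 mm
C: √((239.3)² + (178.0)²) = √(57264.490 + 31684.000) = 298.2 mm
D: √((-137.5)² + (462.2)²) = √(18906.250 + 213628.840) = 482.2 mm
E: √((309.5)² + (-294.7)²) = √(95790.250 + 86848.090) = 427.4 mm
F: √((17.3)² + (265.1)²) = √(299.290 + 70278.010) = 265.7 mm
G: √((-378.4)² + (-279.3)²) = √(143186.560 + 78008.490) = 470.3 mm
H: √((29.7)² + (436.5)²) = √(882.090 + 190532.250) = 437.5 mm
I: √((-457.1)² + (-331.9)²) = √(208940.410 + 110157.610) = 564.9 mm
J: √((346.3)² + (164.6)²) = √(119923.690 + 27093.160) = 383.4 mm
K: √((361.5)² + (52.9)²) = √(130682.250 + 2798.410) = 365.4 mm
L: √((371.7)² + (334.4)²) = √(138160.890 + 111823.360) = 500.0 mm
M: √((-186.3)² + (298.7)²) = √(34707.690 + 89221.690) = 352.0 mm
N: √((-244.7)² + (267.6)²) = √(59878.090 + 71609.760) = 362.6 mm
O: √((-174.5)² + (-0.1)²) = √(30450.250 + 0.010) = 174.5 mm
Sorted: O (174.5 mm) < F (265.7 mm) < B (289.4 mm) < C (298.2 mm) < …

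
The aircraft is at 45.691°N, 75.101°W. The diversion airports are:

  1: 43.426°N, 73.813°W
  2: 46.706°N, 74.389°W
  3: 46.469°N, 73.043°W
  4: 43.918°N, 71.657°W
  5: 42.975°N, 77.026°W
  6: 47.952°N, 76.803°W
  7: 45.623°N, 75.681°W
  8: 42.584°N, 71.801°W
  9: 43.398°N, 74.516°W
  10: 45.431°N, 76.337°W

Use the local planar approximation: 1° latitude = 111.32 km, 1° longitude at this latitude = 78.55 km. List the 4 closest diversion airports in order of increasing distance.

Distances from 45.691°N, 75.101°W:
1: √((-2.265·111.32)² + (1.288·78.55)²) = √(63574.47874 + 10235.85452) = 271.681 km
2: √((1.015·111.32)² + (0.712·78.55)²) = √(12766.69490 + 3127.89644) = 126.074 km
3: √((0.778·111.32)² + (2.058·78.55)²) = √(7500.76552 + 26132.63000) = 183.394 km
4: √((-1.773·111.32)² + (3.444·78.55)²) = √(38955.05901 + 73184.42489) = 334.872 km
5: √((-2.716·111.32)² + (-1.925·78.55)²) = √(91412.57159 + 22864.08608) = 338.048 km
6: √((2.261·111.32)² + (-1.702·78.55)²) = √(63350.13140 + 17873.57760) = 284.998 km
7: √((-0.068·111.32)² + (-0.580·78.55)²) = √(57.30127 + 2075.62248) = 46.184 km
8: √((-3.107·111.32)² + (3.300·78.55)²) = √(119626.91466 + 67192.41622) = 432.226 km
9: √((-2.293·111.32)² + (0.585·78.55)²) = √(65156.01353 + 2111.56333) = 259.360 km
10: √((-0.260·111.32)² + (-1.236·78.55)²) = √(837.70883 + 9426.04091) = 101.310 km
Sorted: 7 (46.184 km) < 10 (101.310 km) < 2 (126.074 km) < 3 (183.394 km) < 9 (259.360 km) < 1 (271.681 km) < …

7, 10, 2, 3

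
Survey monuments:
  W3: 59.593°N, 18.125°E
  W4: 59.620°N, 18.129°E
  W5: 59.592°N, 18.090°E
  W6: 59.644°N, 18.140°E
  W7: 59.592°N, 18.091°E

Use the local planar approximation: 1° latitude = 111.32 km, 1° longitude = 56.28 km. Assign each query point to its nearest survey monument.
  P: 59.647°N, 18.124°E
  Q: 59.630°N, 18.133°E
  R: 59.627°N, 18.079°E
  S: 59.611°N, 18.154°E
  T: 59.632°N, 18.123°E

P→W6; Q→W4; R→W4; S→W4; T→W4

P at 59.647°N, 18.124°E:
  W3: √((-0.054·111.32)² + (0.001·56.28)²) = √(36.13549 + 0.00317) = 6.012 km
  W4: √((-0.027·111.32)² + (0.005·56.28)²) = √(9.03387 + 0.07919) = 3.019 km
  W5: √((-0.055·111.32)² + (-0.034·56.28)²) = √(37.48623 + 3.66156) = 6.415 km
  W6: √((-0.003·111.32)² + (0.016·56.28)²) = √(0.11153 + 0.81086) = 0.960 km
  W7: √((-0.055·111.32)² + (-0.033·56.28)²) = √(37.48623 + 3.44934) = 6.398 km
  → nearest: W6 (0.960 km)
Q at 59.630°N, 18.133°E:
  W3: √((-0.037·111.32)² + (-0.008·56.28)²) = √(16.96484 + 0.20272) = 4.143 km
  W4: √((-0.010·111.32)² + (-0.004·56.28)²) = √(1.23921 + 0.05068) = 1.136 km
  W5: √((-0.038·111.32)² + (-0.043·56.28)²) = √(17.89425 + 5.85659) = 4.873 km
  W6: √((0.014·111.32)² + (0.007·56.28)²) = √(2.42886 + 0.15520) = 1.608 km
  W7: √((-0.038·111.32)² + (-0.042·56.28)²) = √(17.89425 + 5.58736) = 4.846 km
  → nearest: W4 (1.136 km)
R at 59.627°N, 18.079°E:
  W3: √((-0.034·111.32)² + (0.046·56.28)²) = √(14.32532 + 6.70230) = 4.586 km
  W4: √((-0.007·111.32)² + (0.050·56.28)²) = √(0.60721 + 7.91860) = 2.920 km
  W5: √((-0.035·111.32)² + (0.011·56.28)²) = √(15.18037 + 0.38326) = 3.945 km
  W6: √((0.017·111.32)² + (0.061·56.28)²) = √(3.58133 + 11.78604) = 3.920 km
  W7: √((-0.035·111.32)² + (0.012·56.28)²) = √(15.18037 + 0.45611) = 3.954 km
  → nearest: W4 (2.920 km)
S at 59.611°N, 18.154°E:
  W3: √((-0.018·111.32)² + (-0.029·56.28)²) = √(4.01505 + 2.66382) = 2.584 km
  W4: √((0.009·111.32)² + (-0.025·56.28)²) = √(1.00376 + 1.97965) = 1.727 km
  W5: √((-0.019·111.32)² + (-0.064·56.28)²) = √(4.47356 + 12.97383) = 4.177 km
  W6: √((0.033·111.32)² + (-0.014·56.28)²) = √(13.49504 + 0.62082) = 3.757 km
  W7: √((-0.019·111.32)² + (-0.063·56.28)²) = √(4.47356 + 12.57156) = 4.129 km
  → nearest: W4 (1.727 km)
T at 59.632°N, 18.123°E:
  W3: √((-0.039·111.32)² + (0.002·56.28)²) = √(18.84845 + 0.01267) = 4.343 km
  W4: √((-0.012·111.32)² + (0.006·56.28)²) = √(1.78447 + 0.11403) = 1.378 km
  W5: √((-0.040·111.32)² + (-0.033·56.28)²) = √(19.82743 + 3.44934) = 4.825 km
  W6: √((0.012·111.32)² + (0.017·56.28)²) = √(1.78447 + 0.91539) = 1.643 km
  W7: √((-0.040·111.32)² + (-0.032·56.28)²) = √(19.82743 + 3.24346) = 4.803 km
  → nearest: W4 (1.378 km)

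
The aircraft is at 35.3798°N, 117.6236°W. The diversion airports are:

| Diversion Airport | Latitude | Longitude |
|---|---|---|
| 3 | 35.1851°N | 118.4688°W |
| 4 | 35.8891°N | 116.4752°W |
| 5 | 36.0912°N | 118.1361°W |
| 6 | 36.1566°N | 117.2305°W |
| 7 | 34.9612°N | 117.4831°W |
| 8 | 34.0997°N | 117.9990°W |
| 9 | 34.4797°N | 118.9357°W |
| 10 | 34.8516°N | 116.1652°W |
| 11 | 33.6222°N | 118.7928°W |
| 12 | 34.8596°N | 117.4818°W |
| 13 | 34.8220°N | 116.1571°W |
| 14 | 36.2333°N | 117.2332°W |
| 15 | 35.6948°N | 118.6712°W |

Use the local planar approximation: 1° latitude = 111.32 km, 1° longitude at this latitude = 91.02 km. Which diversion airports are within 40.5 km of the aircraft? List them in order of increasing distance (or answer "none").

Distances from 35.3798°N, 117.6236°W:
3: √((-0.1947·111.32)² + (-0.8452·91.02)²) = √(469.762449 + 5918.240901) = 79.9250 km
4: √((0.5093·111.32)² + (1.1484·91.02)²) = √(3214.354321 + 10925.970661) = 118.9131 km
5: √((0.7114·111.32)² + (-0.5125·91.02)²) = √(6271.538852 + 2176.012580) = 91.9106 km
6: √((0.7768·111.32)² + (0.3931·91.02)²) = √(7477.644757 + 1280.205681) = 93.5834 km
7: √((-0.4186·111.32)² + (0.1405·91.02)²) = √(2171.425048 + 163.540873) = 48.3215 km
8: √((-1.2801·111.32)² + (-0.3754·91.02)²) = √(20306.458621 + 1167.514274) = 146.5400 km
9: √((-0.9001·111.32)² + (-1.3121·91.02)²) = √(10039.866054 + 14262.890017) = 155.8934 km
10: √((-0.5282·111.32)² + (1.4584·91.02)²) = √(3457.348743 + 17620.854845) = 145.1833 km
11: √((-1.7576·111.32)² + (-1.1692·91.02)²) = √(38281.282858 + 11325.340699) = 222.7254 km
12: √((-0.5202·111.32)² + (0.1418·91.02)²) = √(3353.413366 + 166.581253) = 59.3295 km
13: √((-0.5578·111.32)² + (1.4665·91.02)²) = √(3855.701596 + 17817.131977) = 147.2170 km
14: √((0.8535·111.32)² + (0.3904·91.02)²) = √(9027.207935 + 1262.679938) = 101.4391 km
15: √((0.3150·111.32)² + (-1.0476·91.02)²) = √(1229.610330 + 9092.109173) = 101.5959 km
Threshold 40.5 km: none within range.

none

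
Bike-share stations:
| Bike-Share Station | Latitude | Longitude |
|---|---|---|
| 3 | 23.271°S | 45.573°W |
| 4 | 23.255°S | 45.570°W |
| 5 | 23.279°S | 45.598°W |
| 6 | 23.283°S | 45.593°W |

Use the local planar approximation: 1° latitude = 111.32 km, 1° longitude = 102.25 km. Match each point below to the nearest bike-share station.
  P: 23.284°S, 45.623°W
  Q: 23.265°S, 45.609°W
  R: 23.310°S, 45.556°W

P at 23.284°S, 45.623°W:
  3: 5.313 km
  4: 6.308 km
  5: 2.616 km
  6: 3.070 km
  → nearest: 5 (2.616 km)
Q at 23.265°S, 45.609°W:
  3: 3.741 km
  4: 4.140 km
  5: 1.922 km
  6: 2.587 km
  → nearest: 5 (1.922 km)
R at 23.310°S, 45.556°W:
  3: 4.677 km
  4: 6.288 km
  5: 5.509 km
  6: 4.832 km
  → nearest: 3 (4.677 km)

P→5; Q→5; R→3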